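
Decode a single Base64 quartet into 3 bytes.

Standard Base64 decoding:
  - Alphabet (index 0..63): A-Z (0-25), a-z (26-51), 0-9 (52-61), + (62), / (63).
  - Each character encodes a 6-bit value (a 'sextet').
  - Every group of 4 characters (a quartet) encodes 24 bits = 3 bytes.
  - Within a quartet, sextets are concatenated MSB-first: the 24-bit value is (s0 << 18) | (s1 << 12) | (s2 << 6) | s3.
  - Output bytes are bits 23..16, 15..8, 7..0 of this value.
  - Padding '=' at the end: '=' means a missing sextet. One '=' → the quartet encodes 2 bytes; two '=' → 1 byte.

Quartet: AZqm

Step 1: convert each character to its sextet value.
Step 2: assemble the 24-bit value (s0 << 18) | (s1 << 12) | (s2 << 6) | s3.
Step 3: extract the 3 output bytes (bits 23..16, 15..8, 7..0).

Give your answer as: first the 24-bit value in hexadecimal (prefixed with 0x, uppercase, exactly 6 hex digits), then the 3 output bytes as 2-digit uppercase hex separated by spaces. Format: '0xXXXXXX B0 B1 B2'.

Sextets: A=0, Z=25, q=42, m=38
24-bit: (0<<18) | (25<<12) | (42<<6) | 38
      = 0x000000 | 0x019000 | 0x000A80 | 0x000026
      = 0x019AA6
Bytes: (v>>16)&0xFF=01, (v>>8)&0xFF=9A, v&0xFF=A6

Answer: 0x019AA6 01 9A A6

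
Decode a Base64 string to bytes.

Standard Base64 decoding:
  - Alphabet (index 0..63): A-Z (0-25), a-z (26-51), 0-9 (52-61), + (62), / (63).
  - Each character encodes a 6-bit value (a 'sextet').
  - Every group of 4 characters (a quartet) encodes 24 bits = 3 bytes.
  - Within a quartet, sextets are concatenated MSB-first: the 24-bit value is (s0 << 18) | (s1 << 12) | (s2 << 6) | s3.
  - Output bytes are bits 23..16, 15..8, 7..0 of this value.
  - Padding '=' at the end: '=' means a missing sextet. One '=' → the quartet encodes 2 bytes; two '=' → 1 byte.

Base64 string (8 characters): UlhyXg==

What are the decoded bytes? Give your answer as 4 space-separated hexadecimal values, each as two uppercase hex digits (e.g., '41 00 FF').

After char 0 ('U'=20): chars_in_quartet=1 acc=0x14 bytes_emitted=0
After char 1 ('l'=37): chars_in_quartet=2 acc=0x525 bytes_emitted=0
After char 2 ('h'=33): chars_in_quartet=3 acc=0x14961 bytes_emitted=0
After char 3 ('y'=50): chars_in_quartet=4 acc=0x525872 -> emit 52 58 72, reset; bytes_emitted=3
After char 4 ('X'=23): chars_in_quartet=1 acc=0x17 bytes_emitted=3
After char 5 ('g'=32): chars_in_quartet=2 acc=0x5E0 bytes_emitted=3
Padding '==': partial quartet acc=0x5E0 -> emit 5E; bytes_emitted=4

Answer: 52 58 72 5E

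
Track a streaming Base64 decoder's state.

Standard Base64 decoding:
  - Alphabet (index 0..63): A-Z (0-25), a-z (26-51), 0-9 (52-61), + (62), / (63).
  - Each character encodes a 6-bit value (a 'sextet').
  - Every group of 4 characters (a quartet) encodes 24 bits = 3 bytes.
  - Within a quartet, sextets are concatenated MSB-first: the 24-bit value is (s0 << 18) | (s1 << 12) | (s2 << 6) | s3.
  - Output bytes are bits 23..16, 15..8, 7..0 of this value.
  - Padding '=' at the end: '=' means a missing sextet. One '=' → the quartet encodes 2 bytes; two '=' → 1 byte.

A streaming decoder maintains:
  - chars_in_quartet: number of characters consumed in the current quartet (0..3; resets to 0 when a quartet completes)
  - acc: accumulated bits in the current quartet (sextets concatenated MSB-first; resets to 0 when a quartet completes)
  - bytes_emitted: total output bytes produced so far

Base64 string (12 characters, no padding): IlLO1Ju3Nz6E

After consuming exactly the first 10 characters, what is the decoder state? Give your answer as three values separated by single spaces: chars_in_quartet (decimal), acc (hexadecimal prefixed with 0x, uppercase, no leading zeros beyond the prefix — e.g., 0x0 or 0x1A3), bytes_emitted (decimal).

Answer: 2 0x373 6

Derivation:
After char 0 ('I'=8): chars_in_quartet=1 acc=0x8 bytes_emitted=0
After char 1 ('l'=37): chars_in_quartet=2 acc=0x225 bytes_emitted=0
After char 2 ('L'=11): chars_in_quartet=3 acc=0x894B bytes_emitted=0
After char 3 ('O'=14): chars_in_quartet=4 acc=0x2252CE -> emit 22 52 CE, reset; bytes_emitted=3
After char 4 ('1'=53): chars_in_quartet=1 acc=0x35 bytes_emitted=3
After char 5 ('J'=9): chars_in_quartet=2 acc=0xD49 bytes_emitted=3
After char 6 ('u'=46): chars_in_quartet=3 acc=0x3526E bytes_emitted=3
After char 7 ('3'=55): chars_in_quartet=4 acc=0xD49BB7 -> emit D4 9B B7, reset; bytes_emitted=6
After char 8 ('N'=13): chars_in_quartet=1 acc=0xD bytes_emitted=6
After char 9 ('z'=51): chars_in_quartet=2 acc=0x373 bytes_emitted=6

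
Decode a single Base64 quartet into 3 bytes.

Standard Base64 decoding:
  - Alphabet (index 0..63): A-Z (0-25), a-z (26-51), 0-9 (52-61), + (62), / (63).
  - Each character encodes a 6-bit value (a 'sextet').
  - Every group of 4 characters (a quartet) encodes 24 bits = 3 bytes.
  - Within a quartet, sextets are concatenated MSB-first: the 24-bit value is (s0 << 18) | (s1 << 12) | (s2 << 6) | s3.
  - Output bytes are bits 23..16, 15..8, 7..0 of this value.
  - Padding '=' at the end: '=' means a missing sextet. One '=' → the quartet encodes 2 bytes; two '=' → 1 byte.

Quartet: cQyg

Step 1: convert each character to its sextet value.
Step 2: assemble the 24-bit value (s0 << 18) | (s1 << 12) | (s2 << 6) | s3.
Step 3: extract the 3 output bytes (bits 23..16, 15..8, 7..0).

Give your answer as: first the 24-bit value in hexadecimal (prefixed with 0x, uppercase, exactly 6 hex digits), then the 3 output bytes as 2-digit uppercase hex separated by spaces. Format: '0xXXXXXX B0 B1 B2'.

Answer: 0x710CA0 71 0C A0

Derivation:
Sextets: c=28, Q=16, y=50, g=32
24-bit: (28<<18) | (16<<12) | (50<<6) | 32
      = 0x700000 | 0x010000 | 0x000C80 | 0x000020
      = 0x710CA0
Bytes: (v>>16)&0xFF=71, (v>>8)&0xFF=0C, v&0xFF=A0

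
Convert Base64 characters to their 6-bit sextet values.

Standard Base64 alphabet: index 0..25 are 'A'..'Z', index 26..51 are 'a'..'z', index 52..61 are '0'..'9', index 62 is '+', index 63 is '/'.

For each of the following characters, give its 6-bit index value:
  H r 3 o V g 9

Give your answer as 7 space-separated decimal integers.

Answer: 7 43 55 40 21 32 61

Derivation:
'H': A..Z range, ord('H') − ord('A') = 7
'r': a..z range, 26 + ord('r') − ord('a') = 43
'3': 0..9 range, 52 + ord('3') − ord('0') = 55
'o': a..z range, 26 + ord('o') − ord('a') = 40
'V': A..Z range, ord('V') − ord('A') = 21
'g': a..z range, 26 + ord('g') − ord('a') = 32
'9': 0..9 range, 52 + ord('9') − ord('0') = 61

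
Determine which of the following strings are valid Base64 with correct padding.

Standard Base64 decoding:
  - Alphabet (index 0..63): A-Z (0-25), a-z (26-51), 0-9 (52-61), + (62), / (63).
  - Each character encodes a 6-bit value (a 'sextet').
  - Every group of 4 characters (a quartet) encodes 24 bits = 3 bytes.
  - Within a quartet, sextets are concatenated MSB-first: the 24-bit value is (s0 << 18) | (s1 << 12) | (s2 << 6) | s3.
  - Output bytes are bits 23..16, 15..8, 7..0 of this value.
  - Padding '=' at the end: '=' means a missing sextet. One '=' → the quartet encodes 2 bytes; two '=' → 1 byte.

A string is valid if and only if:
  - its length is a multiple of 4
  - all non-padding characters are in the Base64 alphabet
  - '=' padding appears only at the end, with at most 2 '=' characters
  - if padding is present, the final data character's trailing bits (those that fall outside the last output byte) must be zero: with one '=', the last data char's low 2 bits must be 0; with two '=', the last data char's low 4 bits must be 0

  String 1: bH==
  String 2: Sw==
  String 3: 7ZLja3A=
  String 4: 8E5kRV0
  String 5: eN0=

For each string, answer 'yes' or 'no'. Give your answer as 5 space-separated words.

Answer: no yes yes no yes

Derivation:
String 1: 'bH==' → invalid (bad trailing bits)
String 2: 'Sw==' → valid
String 3: '7ZLja3A=' → valid
String 4: '8E5kRV0' → invalid (len=7 not mult of 4)
String 5: 'eN0=' → valid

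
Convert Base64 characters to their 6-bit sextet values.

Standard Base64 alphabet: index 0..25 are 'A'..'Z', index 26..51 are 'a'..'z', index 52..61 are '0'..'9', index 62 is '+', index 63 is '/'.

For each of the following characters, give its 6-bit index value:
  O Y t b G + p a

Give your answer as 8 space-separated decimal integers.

'O': A..Z range, ord('O') − ord('A') = 14
'Y': A..Z range, ord('Y') − ord('A') = 24
't': a..z range, 26 + ord('t') − ord('a') = 45
'b': a..z range, 26 + ord('b') − ord('a') = 27
'G': A..Z range, ord('G') − ord('A') = 6
'+': index 62
'p': a..z range, 26 + ord('p') − ord('a') = 41
'a': a..z range, 26 + ord('a') − ord('a') = 26

Answer: 14 24 45 27 6 62 41 26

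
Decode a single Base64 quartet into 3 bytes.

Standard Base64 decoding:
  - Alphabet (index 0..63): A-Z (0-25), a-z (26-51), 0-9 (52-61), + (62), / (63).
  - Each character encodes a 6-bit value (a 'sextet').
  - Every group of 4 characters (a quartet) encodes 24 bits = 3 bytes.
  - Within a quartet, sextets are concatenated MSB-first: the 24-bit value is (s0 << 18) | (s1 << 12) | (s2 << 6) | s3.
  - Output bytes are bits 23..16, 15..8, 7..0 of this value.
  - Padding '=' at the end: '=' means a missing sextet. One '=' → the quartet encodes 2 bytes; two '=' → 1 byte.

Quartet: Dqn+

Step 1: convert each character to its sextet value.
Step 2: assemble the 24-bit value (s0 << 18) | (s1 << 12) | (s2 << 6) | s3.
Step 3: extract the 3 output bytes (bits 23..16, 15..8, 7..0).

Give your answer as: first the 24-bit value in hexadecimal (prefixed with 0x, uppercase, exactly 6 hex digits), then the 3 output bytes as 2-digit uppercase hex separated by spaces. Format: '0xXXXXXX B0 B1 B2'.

Answer: 0x0EA9FE 0E A9 FE

Derivation:
Sextets: D=3, q=42, n=39, +=62
24-bit: (3<<18) | (42<<12) | (39<<6) | 62
      = 0x0C0000 | 0x02A000 | 0x0009C0 | 0x00003E
      = 0x0EA9FE
Bytes: (v>>16)&0xFF=0E, (v>>8)&0xFF=A9, v&0xFF=FE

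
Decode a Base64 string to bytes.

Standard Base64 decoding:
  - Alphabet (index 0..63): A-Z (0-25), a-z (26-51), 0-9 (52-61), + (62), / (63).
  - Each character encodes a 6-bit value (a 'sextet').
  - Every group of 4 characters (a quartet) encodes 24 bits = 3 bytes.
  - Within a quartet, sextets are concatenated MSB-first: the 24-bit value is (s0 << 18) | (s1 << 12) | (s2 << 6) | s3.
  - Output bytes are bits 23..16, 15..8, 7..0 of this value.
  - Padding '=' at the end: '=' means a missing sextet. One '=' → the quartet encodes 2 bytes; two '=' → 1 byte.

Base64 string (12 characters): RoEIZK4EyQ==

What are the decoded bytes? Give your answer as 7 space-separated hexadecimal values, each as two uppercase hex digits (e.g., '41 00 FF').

After char 0 ('R'=17): chars_in_quartet=1 acc=0x11 bytes_emitted=0
After char 1 ('o'=40): chars_in_quartet=2 acc=0x468 bytes_emitted=0
After char 2 ('E'=4): chars_in_quartet=3 acc=0x11A04 bytes_emitted=0
After char 3 ('I'=8): chars_in_quartet=4 acc=0x468108 -> emit 46 81 08, reset; bytes_emitted=3
After char 4 ('Z'=25): chars_in_quartet=1 acc=0x19 bytes_emitted=3
After char 5 ('K'=10): chars_in_quartet=2 acc=0x64A bytes_emitted=3
After char 6 ('4'=56): chars_in_quartet=3 acc=0x192B8 bytes_emitted=3
After char 7 ('E'=4): chars_in_quartet=4 acc=0x64AE04 -> emit 64 AE 04, reset; bytes_emitted=6
After char 8 ('y'=50): chars_in_quartet=1 acc=0x32 bytes_emitted=6
After char 9 ('Q'=16): chars_in_quartet=2 acc=0xC90 bytes_emitted=6
Padding '==': partial quartet acc=0xC90 -> emit C9; bytes_emitted=7

Answer: 46 81 08 64 AE 04 C9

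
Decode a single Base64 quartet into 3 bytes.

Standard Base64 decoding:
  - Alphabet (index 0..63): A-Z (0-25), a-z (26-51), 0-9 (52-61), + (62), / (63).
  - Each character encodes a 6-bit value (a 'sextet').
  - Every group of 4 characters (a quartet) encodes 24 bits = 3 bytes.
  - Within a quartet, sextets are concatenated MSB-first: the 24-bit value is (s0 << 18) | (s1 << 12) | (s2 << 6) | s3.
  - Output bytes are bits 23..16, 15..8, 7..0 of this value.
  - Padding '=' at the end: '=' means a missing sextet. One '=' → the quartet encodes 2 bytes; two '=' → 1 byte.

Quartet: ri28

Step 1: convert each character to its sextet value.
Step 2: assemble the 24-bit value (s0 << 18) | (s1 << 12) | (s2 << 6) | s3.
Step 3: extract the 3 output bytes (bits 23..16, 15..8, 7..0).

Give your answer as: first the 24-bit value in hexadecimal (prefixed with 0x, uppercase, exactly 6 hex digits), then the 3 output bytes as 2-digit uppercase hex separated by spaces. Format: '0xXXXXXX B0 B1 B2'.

Sextets: r=43, i=34, 2=54, 8=60
24-bit: (43<<18) | (34<<12) | (54<<6) | 60
      = 0xAC0000 | 0x022000 | 0x000D80 | 0x00003C
      = 0xAE2DBC
Bytes: (v>>16)&0xFF=AE, (v>>8)&0xFF=2D, v&0xFF=BC

Answer: 0xAE2DBC AE 2D BC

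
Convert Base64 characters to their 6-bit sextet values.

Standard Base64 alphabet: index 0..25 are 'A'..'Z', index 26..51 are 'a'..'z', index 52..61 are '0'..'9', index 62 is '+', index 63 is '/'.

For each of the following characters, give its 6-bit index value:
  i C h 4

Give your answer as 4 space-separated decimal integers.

Answer: 34 2 33 56

Derivation:
'i': a..z range, 26 + ord('i') − ord('a') = 34
'C': A..Z range, ord('C') − ord('A') = 2
'h': a..z range, 26 + ord('h') − ord('a') = 33
'4': 0..9 range, 52 + ord('4') − ord('0') = 56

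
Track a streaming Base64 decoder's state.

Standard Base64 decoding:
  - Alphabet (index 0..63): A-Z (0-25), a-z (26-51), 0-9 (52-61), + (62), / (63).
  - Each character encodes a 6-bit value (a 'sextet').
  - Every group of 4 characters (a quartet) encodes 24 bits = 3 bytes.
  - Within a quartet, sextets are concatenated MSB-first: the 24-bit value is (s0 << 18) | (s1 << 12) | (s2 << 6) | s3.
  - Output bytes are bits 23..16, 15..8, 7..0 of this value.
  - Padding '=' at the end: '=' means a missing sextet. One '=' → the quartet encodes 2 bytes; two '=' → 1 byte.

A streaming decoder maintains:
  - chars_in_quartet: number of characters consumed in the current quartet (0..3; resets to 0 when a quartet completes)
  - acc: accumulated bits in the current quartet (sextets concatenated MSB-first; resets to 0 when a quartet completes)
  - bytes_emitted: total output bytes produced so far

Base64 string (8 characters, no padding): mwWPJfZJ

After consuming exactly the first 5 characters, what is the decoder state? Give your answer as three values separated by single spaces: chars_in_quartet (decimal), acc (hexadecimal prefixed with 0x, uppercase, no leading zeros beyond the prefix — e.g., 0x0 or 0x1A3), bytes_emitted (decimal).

After char 0 ('m'=38): chars_in_quartet=1 acc=0x26 bytes_emitted=0
After char 1 ('w'=48): chars_in_quartet=2 acc=0x9B0 bytes_emitted=0
After char 2 ('W'=22): chars_in_quartet=3 acc=0x26C16 bytes_emitted=0
After char 3 ('P'=15): chars_in_quartet=4 acc=0x9B058F -> emit 9B 05 8F, reset; bytes_emitted=3
After char 4 ('J'=9): chars_in_quartet=1 acc=0x9 bytes_emitted=3

Answer: 1 0x9 3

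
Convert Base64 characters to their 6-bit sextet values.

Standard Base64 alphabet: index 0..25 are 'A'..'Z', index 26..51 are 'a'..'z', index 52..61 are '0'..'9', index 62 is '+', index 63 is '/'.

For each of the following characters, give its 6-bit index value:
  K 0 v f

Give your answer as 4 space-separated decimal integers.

'K': A..Z range, ord('K') − ord('A') = 10
'0': 0..9 range, 52 + ord('0') − ord('0') = 52
'v': a..z range, 26 + ord('v') − ord('a') = 47
'f': a..z range, 26 + ord('f') − ord('a') = 31

Answer: 10 52 47 31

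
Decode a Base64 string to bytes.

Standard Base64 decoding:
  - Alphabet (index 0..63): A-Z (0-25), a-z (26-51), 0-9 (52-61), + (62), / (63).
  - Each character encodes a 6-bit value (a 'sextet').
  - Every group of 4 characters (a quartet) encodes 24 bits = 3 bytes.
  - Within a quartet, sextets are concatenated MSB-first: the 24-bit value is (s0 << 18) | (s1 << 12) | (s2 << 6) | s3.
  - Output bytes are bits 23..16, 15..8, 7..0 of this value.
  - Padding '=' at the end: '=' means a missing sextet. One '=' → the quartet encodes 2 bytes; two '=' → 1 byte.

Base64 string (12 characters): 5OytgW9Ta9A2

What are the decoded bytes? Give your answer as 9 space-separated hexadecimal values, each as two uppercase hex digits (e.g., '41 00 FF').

Answer: E4 EC AD 81 6F 53 6B D0 36

Derivation:
After char 0 ('5'=57): chars_in_quartet=1 acc=0x39 bytes_emitted=0
After char 1 ('O'=14): chars_in_quartet=2 acc=0xE4E bytes_emitted=0
After char 2 ('y'=50): chars_in_quartet=3 acc=0x393B2 bytes_emitted=0
After char 3 ('t'=45): chars_in_quartet=4 acc=0xE4ECAD -> emit E4 EC AD, reset; bytes_emitted=3
After char 4 ('g'=32): chars_in_quartet=1 acc=0x20 bytes_emitted=3
After char 5 ('W'=22): chars_in_quartet=2 acc=0x816 bytes_emitted=3
After char 6 ('9'=61): chars_in_quartet=3 acc=0x205BD bytes_emitted=3
After char 7 ('T'=19): chars_in_quartet=4 acc=0x816F53 -> emit 81 6F 53, reset; bytes_emitted=6
After char 8 ('a'=26): chars_in_quartet=1 acc=0x1A bytes_emitted=6
After char 9 ('9'=61): chars_in_quartet=2 acc=0x6BD bytes_emitted=6
After char 10 ('A'=0): chars_in_quartet=3 acc=0x1AF40 bytes_emitted=6
After char 11 ('2'=54): chars_in_quartet=4 acc=0x6BD036 -> emit 6B D0 36, reset; bytes_emitted=9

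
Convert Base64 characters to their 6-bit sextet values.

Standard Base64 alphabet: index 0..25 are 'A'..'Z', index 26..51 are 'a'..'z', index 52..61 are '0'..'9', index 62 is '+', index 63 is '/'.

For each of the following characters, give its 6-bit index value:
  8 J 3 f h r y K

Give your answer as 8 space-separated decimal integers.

Answer: 60 9 55 31 33 43 50 10

Derivation:
'8': 0..9 range, 52 + ord('8') − ord('0') = 60
'J': A..Z range, ord('J') − ord('A') = 9
'3': 0..9 range, 52 + ord('3') − ord('0') = 55
'f': a..z range, 26 + ord('f') − ord('a') = 31
'h': a..z range, 26 + ord('h') − ord('a') = 33
'r': a..z range, 26 + ord('r') − ord('a') = 43
'y': a..z range, 26 + ord('y') − ord('a') = 50
'K': A..Z range, ord('K') − ord('A') = 10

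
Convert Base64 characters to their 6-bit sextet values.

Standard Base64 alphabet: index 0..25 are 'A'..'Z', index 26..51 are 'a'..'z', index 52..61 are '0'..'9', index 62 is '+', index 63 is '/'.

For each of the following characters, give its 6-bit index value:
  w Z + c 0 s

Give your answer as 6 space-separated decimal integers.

Answer: 48 25 62 28 52 44

Derivation:
'w': a..z range, 26 + ord('w') − ord('a') = 48
'Z': A..Z range, ord('Z') − ord('A') = 25
'+': index 62
'c': a..z range, 26 + ord('c') − ord('a') = 28
'0': 0..9 range, 52 + ord('0') − ord('0') = 52
's': a..z range, 26 + ord('s') − ord('a') = 44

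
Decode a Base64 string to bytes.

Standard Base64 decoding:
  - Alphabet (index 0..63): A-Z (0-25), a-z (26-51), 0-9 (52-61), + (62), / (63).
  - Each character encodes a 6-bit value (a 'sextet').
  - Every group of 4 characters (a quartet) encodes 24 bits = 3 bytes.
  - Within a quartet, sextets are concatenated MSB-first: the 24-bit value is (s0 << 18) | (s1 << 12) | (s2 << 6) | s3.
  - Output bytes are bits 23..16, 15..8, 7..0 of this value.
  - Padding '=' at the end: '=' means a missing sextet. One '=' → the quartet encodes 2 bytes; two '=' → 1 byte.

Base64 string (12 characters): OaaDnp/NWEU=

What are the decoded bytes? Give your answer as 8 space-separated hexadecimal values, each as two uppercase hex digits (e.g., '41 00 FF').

Answer: 39 A6 83 9E 9F CD 58 45

Derivation:
After char 0 ('O'=14): chars_in_quartet=1 acc=0xE bytes_emitted=0
After char 1 ('a'=26): chars_in_quartet=2 acc=0x39A bytes_emitted=0
After char 2 ('a'=26): chars_in_quartet=3 acc=0xE69A bytes_emitted=0
After char 3 ('D'=3): chars_in_quartet=4 acc=0x39A683 -> emit 39 A6 83, reset; bytes_emitted=3
After char 4 ('n'=39): chars_in_quartet=1 acc=0x27 bytes_emitted=3
After char 5 ('p'=41): chars_in_quartet=2 acc=0x9E9 bytes_emitted=3
After char 6 ('/'=63): chars_in_quartet=3 acc=0x27A7F bytes_emitted=3
After char 7 ('N'=13): chars_in_quartet=4 acc=0x9E9FCD -> emit 9E 9F CD, reset; bytes_emitted=6
After char 8 ('W'=22): chars_in_quartet=1 acc=0x16 bytes_emitted=6
After char 9 ('E'=4): chars_in_quartet=2 acc=0x584 bytes_emitted=6
After char 10 ('U'=20): chars_in_quartet=3 acc=0x16114 bytes_emitted=6
Padding '=': partial quartet acc=0x16114 -> emit 58 45; bytes_emitted=8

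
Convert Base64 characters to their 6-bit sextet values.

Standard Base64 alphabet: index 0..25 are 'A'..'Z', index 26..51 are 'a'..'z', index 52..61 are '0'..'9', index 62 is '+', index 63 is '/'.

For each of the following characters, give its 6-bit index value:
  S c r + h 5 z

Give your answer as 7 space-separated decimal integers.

'S': A..Z range, ord('S') − ord('A') = 18
'c': a..z range, 26 + ord('c') − ord('a') = 28
'r': a..z range, 26 + ord('r') − ord('a') = 43
'+': index 62
'h': a..z range, 26 + ord('h') − ord('a') = 33
'5': 0..9 range, 52 + ord('5') − ord('0') = 57
'z': a..z range, 26 + ord('z') − ord('a') = 51

Answer: 18 28 43 62 33 57 51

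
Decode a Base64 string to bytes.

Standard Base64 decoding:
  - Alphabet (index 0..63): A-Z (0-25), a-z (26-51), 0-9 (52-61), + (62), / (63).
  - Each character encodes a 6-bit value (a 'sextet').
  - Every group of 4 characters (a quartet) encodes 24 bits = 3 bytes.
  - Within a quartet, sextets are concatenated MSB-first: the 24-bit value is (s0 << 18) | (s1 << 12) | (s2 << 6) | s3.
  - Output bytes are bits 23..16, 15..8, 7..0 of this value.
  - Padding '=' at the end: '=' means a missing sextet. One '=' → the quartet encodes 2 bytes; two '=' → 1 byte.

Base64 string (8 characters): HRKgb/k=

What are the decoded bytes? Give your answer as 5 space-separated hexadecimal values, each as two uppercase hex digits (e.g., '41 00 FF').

After char 0 ('H'=7): chars_in_quartet=1 acc=0x7 bytes_emitted=0
After char 1 ('R'=17): chars_in_quartet=2 acc=0x1D1 bytes_emitted=0
After char 2 ('K'=10): chars_in_quartet=3 acc=0x744A bytes_emitted=0
After char 3 ('g'=32): chars_in_quartet=4 acc=0x1D12A0 -> emit 1D 12 A0, reset; bytes_emitted=3
After char 4 ('b'=27): chars_in_quartet=1 acc=0x1B bytes_emitted=3
After char 5 ('/'=63): chars_in_quartet=2 acc=0x6FF bytes_emitted=3
After char 6 ('k'=36): chars_in_quartet=3 acc=0x1BFE4 bytes_emitted=3
Padding '=': partial quartet acc=0x1BFE4 -> emit 6F F9; bytes_emitted=5

Answer: 1D 12 A0 6F F9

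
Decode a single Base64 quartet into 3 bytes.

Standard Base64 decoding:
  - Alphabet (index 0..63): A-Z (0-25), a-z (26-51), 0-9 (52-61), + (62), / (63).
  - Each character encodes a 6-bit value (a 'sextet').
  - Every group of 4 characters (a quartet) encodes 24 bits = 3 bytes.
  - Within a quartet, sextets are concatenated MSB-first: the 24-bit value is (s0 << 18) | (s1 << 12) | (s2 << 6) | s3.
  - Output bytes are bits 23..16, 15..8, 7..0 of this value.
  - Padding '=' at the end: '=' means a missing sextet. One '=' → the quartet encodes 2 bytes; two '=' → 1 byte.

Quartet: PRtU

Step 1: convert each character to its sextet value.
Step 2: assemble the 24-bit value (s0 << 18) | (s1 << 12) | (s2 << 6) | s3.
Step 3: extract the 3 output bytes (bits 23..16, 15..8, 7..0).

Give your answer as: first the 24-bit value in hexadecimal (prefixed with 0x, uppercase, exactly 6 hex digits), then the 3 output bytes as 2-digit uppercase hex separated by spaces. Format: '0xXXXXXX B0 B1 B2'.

Sextets: P=15, R=17, t=45, U=20
24-bit: (15<<18) | (17<<12) | (45<<6) | 20
      = 0x3C0000 | 0x011000 | 0x000B40 | 0x000014
      = 0x3D1B54
Bytes: (v>>16)&0xFF=3D, (v>>8)&0xFF=1B, v&0xFF=54

Answer: 0x3D1B54 3D 1B 54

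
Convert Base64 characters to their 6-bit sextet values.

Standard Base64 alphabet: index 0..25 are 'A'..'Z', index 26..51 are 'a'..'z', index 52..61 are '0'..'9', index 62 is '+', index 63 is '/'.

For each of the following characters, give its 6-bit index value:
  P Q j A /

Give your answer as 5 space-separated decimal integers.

'P': A..Z range, ord('P') − ord('A') = 15
'Q': A..Z range, ord('Q') − ord('A') = 16
'j': a..z range, 26 + ord('j') − ord('a') = 35
'A': A..Z range, ord('A') − ord('A') = 0
'/': index 63

Answer: 15 16 35 0 63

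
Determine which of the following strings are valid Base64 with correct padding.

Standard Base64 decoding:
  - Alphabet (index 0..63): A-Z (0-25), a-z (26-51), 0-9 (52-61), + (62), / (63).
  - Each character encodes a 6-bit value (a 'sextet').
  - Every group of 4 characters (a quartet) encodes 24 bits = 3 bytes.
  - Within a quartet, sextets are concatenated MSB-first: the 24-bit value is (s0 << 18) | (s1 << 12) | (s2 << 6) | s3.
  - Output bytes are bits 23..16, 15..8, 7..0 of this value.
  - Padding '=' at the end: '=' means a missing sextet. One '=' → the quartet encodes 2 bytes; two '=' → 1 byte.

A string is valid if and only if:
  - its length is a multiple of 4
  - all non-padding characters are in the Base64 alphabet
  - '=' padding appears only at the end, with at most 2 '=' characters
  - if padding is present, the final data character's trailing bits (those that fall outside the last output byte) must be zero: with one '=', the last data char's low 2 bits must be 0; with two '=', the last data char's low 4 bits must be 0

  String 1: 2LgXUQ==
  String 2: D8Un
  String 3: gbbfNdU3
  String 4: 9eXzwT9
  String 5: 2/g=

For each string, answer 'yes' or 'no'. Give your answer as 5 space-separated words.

String 1: '2LgXUQ==' → valid
String 2: 'D8Un' → valid
String 3: 'gbbfNdU3' → valid
String 4: '9eXzwT9' → invalid (len=7 not mult of 4)
String 5: '2/g=' → valid

Answer: yes yes yes no yes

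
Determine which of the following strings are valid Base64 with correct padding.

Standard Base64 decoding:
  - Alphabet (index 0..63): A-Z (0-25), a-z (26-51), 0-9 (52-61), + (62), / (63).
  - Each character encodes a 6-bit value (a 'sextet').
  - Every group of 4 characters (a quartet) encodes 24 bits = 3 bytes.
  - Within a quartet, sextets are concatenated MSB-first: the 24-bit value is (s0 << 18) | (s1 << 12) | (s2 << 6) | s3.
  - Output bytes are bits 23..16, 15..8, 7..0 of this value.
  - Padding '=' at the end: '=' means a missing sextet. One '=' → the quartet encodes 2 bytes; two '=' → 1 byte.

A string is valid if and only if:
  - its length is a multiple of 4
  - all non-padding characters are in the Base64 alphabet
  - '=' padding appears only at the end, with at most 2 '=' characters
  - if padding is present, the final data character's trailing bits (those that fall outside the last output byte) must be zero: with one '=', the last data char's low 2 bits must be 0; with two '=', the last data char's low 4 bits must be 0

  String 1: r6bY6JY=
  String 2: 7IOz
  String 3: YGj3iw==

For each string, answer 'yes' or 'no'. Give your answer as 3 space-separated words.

Answer: yes yes yes

Derivation:
String 1: 'r6bY6JY=' → valid
String 2: '7IOz' → valid
String 3: 'YGj3iw==' → valid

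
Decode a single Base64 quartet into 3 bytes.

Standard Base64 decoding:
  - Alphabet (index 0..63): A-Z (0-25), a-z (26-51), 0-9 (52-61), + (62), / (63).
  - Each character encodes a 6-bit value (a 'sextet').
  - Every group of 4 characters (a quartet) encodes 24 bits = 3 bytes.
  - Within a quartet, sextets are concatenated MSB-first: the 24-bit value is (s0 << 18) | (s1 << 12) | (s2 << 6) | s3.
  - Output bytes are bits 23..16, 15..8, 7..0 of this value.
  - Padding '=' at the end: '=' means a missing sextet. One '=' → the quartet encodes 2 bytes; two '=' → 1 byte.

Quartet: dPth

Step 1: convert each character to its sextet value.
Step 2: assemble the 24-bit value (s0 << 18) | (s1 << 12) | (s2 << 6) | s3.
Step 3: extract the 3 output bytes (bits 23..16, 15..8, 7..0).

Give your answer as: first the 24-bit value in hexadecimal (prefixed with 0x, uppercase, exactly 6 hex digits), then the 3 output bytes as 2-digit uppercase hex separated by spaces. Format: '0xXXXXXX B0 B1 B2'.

Sextets: d=29, P=15, t=45, h=33
24-bit: (29<<18) | (15<<12) | (45<<6) | 33
      = 0x740000 | 0x00F000 | 0x000B40 | 0x000021
      = 0x74FB61
Bytes: (v>>16)&0xFF=74, (v>>8)&0xFF=FB, v&0xFF=61

Answer: 0x74FB61 74 FB 61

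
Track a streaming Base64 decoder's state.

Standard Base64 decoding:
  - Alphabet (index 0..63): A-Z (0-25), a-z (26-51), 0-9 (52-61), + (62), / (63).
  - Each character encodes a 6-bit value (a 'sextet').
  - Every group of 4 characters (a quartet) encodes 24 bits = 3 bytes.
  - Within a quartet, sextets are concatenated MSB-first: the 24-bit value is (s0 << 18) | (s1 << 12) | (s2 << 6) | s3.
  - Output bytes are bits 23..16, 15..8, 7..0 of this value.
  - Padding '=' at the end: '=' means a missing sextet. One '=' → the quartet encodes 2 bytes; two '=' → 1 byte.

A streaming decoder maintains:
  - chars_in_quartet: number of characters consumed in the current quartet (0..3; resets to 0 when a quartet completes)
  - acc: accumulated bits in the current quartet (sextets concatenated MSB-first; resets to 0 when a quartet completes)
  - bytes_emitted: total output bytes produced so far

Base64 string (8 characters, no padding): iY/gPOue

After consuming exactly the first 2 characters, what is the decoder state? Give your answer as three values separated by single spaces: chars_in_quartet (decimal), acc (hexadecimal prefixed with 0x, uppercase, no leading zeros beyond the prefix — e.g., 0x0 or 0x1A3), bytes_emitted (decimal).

Answer: 2 0x898 0

Derivation:
After char 0 ('i'=34): chars_in_quartet=1 acc=0x22 bytes_emitted=0
After char 1 ('Y'=24): chars_in_quartet=2 acc=0x898 bytes_emitted=0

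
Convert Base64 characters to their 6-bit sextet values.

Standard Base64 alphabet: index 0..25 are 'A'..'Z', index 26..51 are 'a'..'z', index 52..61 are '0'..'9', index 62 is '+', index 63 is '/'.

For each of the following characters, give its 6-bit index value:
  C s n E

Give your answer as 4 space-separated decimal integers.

'C': A..Z range, ord('C') − ord('A') = 2
's': a..z range, 26 + ord('s') − ord('a') = 44
'n': a..z range, 26 + ord('n') − ord('a') = 39
'E': A..Z range, ord('E') − ord('A') = 4

Answer: 2 44 39 4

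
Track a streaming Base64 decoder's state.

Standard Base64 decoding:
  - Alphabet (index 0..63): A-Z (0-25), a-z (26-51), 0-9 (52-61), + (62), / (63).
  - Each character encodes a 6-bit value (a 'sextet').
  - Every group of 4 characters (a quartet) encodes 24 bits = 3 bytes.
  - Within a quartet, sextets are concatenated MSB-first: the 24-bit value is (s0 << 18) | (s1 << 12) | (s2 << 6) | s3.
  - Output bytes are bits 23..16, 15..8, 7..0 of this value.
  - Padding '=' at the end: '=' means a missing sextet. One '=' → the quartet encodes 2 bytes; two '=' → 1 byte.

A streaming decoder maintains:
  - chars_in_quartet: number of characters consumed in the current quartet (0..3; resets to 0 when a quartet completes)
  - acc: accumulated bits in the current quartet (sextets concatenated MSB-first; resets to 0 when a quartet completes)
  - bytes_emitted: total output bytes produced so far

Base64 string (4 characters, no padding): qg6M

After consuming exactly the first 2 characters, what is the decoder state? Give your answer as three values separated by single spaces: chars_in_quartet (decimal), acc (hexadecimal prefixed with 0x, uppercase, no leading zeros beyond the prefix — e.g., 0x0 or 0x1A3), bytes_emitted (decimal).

After char 0 ('q'=42): chars_in_quartet=1 acc=0x2A bytes_emitted=0
After char 1 ('g'=32): chars_in_quartet=2 acc=0xAA0 bytes_emitted=0

Answer: 2 0xAA0 0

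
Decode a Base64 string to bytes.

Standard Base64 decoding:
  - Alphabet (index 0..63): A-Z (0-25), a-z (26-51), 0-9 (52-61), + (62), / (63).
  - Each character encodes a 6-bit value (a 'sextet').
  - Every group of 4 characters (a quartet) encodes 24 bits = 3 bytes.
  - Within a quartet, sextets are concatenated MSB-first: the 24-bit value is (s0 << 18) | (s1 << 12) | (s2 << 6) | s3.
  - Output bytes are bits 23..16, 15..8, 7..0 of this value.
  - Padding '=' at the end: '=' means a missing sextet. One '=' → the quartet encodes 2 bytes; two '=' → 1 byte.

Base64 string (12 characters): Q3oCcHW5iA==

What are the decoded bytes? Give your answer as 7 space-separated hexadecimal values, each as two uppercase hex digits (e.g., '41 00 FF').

After char 0 ('Q'=16): chars_in_quartet=1 acc=0x10 bytes_emitted=0
After char 1 ('3'=55): chars_in_quartet=2 acc=0x437 bytes_emitted=0
After char 2 ('o'=40): chars_in_quartet=3 acc=0x10DE8 bytes_emitted=0
After char 3 ('C'=2): chars_in_quartet=4 acc=0x437A02 -> emit 43 7A 02, reset; bytes_emitted=3
After char 4 ('c'=28): chars_in_quartet=1 acc=0x1C bytes_emitted=3
After char 5 ('H'=7): chars_in_quartet=2 acc=0x707 bytes_emitted=3
After char 6 ('W'=22): chars_in_quartet=3 acc=0x1C1D6 bytes_emitted=3
After char 7 ('5'=57): chars_in_quartet=4 acc=0x7075B9 -> emit 70 75 B9, reset; bytes_emitted=6
After char 8 ('i'=34): chars_in_quartet=1 acc=0x22 bytes_emitted=6
After char 9 ('A'=0): chars_in_quartet=2 acc=0x880 bytes_emitted=6
Padding '==': partial quartet acc=0x880 -> emit 88; bytes_emitted=7

Answer: 43 7A 02 70 75 B9 88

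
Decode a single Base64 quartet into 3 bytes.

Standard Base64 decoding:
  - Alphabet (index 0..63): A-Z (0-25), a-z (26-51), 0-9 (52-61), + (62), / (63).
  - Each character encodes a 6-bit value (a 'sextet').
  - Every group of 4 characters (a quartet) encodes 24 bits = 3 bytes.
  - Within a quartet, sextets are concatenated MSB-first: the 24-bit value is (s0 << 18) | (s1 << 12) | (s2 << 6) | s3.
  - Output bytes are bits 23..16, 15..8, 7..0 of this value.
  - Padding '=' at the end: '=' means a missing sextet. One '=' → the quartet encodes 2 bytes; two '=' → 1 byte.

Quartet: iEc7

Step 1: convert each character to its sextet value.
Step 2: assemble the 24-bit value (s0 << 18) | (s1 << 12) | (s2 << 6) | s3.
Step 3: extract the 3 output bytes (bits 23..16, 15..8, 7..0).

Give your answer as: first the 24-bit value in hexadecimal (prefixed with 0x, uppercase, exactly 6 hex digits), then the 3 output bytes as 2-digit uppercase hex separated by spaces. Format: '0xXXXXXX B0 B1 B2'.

Answer: 0x88473B 88 47 3B

Derivation:
Sextets: i=34, E=4, c=28, 7=59
24-bit: (34<<18) | (4<<12) | (28<<6) | 59
      = 0x880000 | 0x004000 | 0x000700 | 0x00003B
      = 0x88473B
Bytes: (v>>16)&0xFF=88, (v>>8)&0xFF=47, v&0xFF=3B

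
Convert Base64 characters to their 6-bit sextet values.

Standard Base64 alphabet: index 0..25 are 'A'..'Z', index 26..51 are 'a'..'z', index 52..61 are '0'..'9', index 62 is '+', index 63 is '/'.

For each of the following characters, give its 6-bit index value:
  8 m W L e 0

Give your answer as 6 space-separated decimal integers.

Answer: 60 38 22 11 30 52

Derivation:
'8': 0..9 range, 52 + ord('8') − ord('0') = 60
'm': a..z range, 26 + ord('m') − ord('a') = 38
'W': A..Z range, ord('W') − ord('A') = 22
'L': A..Z range, ord('L') − ord('A') = 11
'e': a..z range, 26 + ord('e') − ord('a') = 30
'0': 0..9 range, 52 + ord('0') − ord('0') = 52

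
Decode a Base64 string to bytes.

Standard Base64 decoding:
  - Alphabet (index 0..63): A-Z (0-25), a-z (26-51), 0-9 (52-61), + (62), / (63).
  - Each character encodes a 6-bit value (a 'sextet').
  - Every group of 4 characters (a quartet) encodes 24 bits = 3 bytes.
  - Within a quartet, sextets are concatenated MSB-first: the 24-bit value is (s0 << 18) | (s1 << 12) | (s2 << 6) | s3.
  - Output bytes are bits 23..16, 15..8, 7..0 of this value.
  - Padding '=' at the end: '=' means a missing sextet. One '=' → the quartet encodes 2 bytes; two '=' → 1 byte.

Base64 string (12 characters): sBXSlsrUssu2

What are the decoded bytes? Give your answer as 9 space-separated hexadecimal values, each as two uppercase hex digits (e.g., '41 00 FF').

Answer: B0 15 D2 96 CA D4 B2 CB B6

Derivation:
After char 0 ('s'=44): chars_in_quartet=1 acc=0x2C bytes_emitted=0
After char 1 ('B'=1): chars_in_quartet=2 acc=0xB01 bytes_emitted=0
After char 2 ('X'=23): chars_in_quartet=3 acc=0x2C057 bytes_emitted=0
After char 3 ('S'=18): chars_in_quartet=4 acc=0xB015D2 -> emit B0 15 D2, reset; bytes_emitted=3
After char 4 ('l'=37): chars_in_quartet=1 acc=0x25 bytes_emitted=3
After char 5 ('s'=44): chars_in_quartet=2 acc=0x96C bytes_emitted=3
After char 6 ('r'=43): chars_in_quartet=3 acc=0x25B2B bytes_emitted=3
After char 7 ('U'=20): chars_in_quartet=4 acc=0x96CAD4 -> emit 96 CA D4, reset; bytes_emitted=6
After char 8 ('s'=44): chars_in_quartet=1 acc=0x2C bytes_emitted=6
After char 9 ('s'=44): chars_in_quartet=2 acc=0xB2C bytes_emitted=6
After char 10 ('u'=46): chars_in_quartet=3 acc=0x2CB2E bytes_emitted=6
After char 11 ('2'=54): chars_in_quartet=4 acc=0xB2CBB6 -> emit B2 CB B6, reset; bytes_emitted=9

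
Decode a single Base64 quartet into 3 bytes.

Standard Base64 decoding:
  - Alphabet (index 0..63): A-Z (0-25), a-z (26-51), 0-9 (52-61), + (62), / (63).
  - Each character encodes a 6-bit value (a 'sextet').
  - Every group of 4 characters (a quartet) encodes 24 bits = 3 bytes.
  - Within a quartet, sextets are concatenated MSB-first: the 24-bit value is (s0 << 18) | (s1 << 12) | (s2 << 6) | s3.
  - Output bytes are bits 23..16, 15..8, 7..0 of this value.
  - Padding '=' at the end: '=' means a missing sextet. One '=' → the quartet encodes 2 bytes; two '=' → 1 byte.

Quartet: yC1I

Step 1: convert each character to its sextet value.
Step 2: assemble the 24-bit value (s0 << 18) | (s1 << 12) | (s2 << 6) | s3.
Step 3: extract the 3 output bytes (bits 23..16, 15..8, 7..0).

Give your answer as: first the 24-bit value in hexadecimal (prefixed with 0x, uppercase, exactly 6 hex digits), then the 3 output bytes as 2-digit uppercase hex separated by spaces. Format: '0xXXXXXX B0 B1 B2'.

Sextets: y=50, C=2, 1=53, I=8
24-bit: (50<<18) | (2<<12) | (53<<6) | 8
      = 0xC80000 | 0x002000 | 0x000D40 | 0x000008
      = 0xC82D48
Bytes: (v>>16)&0xFF=C8, (v>>8)&0xFF=2D, v&0xFF=48

Answer: 0xC82D48 C8 2D 48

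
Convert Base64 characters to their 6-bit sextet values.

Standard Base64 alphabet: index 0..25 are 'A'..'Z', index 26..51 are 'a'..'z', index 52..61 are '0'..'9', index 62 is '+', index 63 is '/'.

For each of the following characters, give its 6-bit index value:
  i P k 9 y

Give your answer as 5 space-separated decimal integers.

Answer: 34 15 36 61 50

Derivation:
'i': a..z range, 26 + ord('i') − ord('a') = 34
'P': A..Z range, ord('P') − ord('A') = 15
'k': a..z range, 26 + ord('k') − ord('a') = 36
'9': 0..9 range, 52 + ord('9') − ord('0') = 61
'y': a..z range, 26 + ord('y') − ord('a') = 50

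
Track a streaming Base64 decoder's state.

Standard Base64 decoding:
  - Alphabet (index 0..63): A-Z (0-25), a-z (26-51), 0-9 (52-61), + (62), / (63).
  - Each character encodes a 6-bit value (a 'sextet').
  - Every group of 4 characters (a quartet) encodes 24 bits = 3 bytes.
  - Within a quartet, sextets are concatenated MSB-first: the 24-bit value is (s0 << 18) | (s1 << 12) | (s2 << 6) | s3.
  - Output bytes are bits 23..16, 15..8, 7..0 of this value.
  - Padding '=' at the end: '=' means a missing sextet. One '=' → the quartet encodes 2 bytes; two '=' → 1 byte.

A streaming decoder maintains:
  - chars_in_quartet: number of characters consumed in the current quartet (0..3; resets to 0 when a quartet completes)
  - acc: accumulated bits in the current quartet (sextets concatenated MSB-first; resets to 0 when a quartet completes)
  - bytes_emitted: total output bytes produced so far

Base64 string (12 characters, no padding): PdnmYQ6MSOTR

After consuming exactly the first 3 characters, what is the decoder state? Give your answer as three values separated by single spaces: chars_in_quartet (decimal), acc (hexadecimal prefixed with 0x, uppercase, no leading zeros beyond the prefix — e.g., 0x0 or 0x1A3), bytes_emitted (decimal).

After char 0 ('P'=15): chars_in_quartet=1 acc=0xF bytes_emitted=0
After char 1 ('d'=29): chars_in_quartet=2 acc=0x3DD bytes_emitted=0
After char 2 ('n'=39): chars_in_quartet=3 acc=0xF767 bytes_emitted=0

Answer: 3 0xF767 0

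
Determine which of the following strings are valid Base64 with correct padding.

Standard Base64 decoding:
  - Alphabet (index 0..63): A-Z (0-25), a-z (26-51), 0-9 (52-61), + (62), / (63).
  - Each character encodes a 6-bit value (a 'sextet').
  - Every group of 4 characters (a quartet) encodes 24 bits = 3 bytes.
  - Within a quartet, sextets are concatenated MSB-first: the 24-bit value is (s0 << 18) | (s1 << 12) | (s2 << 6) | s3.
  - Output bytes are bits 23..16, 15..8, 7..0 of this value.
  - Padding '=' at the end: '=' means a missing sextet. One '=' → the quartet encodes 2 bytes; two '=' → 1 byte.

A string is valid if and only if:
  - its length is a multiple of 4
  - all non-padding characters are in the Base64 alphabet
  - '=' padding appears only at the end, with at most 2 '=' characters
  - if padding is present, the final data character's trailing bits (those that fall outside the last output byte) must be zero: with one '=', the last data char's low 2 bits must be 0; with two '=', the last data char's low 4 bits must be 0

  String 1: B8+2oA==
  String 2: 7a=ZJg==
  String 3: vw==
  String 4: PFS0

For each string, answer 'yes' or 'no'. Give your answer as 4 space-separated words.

Answer: yes no yes yes

Derivation:
String 1: 'B8+2oA==' → valid
String 2: '7a=ZJg==' → invalid (bad char(s): ['=']; '=' in middle)
String 3: 'vw==' → valid
String 4: 'PFS0' → valid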